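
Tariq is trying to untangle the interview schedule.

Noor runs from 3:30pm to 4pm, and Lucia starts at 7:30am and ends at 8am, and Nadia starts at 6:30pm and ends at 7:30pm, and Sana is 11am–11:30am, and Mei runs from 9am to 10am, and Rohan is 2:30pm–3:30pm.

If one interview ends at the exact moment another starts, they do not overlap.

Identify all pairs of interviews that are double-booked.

Sorted by start: Lucia, Mei, Sana, Rohan, Noor, Nadia.
Mei starts after Lucia ends, so nothing later overlaps Lucia either.
Sana starts after Mei ends, so nothing later overlaps Mei either.
Rohan starts after Sana ends, so nothing later overlaps Sana either.
Noor starts exactly when Rohan ends (back-to-back, no overlap), so nothing later overlaps Rohan either.
Nadia starts after Noor ends.

no overlapping pairs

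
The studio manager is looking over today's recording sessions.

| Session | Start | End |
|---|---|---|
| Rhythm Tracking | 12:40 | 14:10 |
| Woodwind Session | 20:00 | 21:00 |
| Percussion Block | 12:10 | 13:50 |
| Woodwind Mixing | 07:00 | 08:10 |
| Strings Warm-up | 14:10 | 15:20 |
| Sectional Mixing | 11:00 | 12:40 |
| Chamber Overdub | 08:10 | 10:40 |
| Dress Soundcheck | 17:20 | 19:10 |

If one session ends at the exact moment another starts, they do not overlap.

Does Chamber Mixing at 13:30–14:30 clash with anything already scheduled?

Yes — it overlaps Percussion Block, Rhythm Tracking, Strings Warm-up

Woodwind Mixing: ends 08:10 at or before Chamber Mixing starts 13:30 → clear.
Chamber Overdub: ends 10:40 at or before Chamber Mixing starts 13:30 → clear.
Sectional Mixing: ends 12:40 at or before Chamber Mixing starts 13:30 → clear.
Percussion Block: starts 12:10 before Chamber Mixing ends 14:30, and ends 13:50 after Chamber Mixing starts 13:30 → overlap.
Rhythm Tracking: starts 12:40 before Chamber Mixing ends 14:30, and ends 14:10 after Chamber Mixing starts 13:30 → overlap.
Strings Warm-up: starts 14:10 before Chamber Mixing ends 14:30, and ends 15:20 after Chamber Mixing starts 13:30 → overlap.
Dress Soundcheck: starts 17:20 at or after Chamber Mixing ends 14:30 → clear.
Woodwind Session: starts 20:00 at or after Chamber Mixing ends 14:30 → clear.
Chamber Mixing overlaps Percussion Block, Strings Warm-up, Rhythm Tracking.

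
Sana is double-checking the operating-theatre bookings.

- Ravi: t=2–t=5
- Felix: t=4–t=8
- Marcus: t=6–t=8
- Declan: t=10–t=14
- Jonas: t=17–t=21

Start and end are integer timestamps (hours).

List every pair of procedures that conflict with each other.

Felix & Marcus, Felix & Ravi

Sorted by start: Ravi, Felix, Marcus, Declan, Jonas.
Felix starts before Ravi ends → Ravi and Felix overlap.
Marcus starts after Ravi ends, so Ravi has no further overlaps.
Marcus starts before Felix ends → Felix and Marcus overlap.
Declan starts after Felix ends, so Felix has no further overlaps.
Declan starts after Marcus ends, so Marcus has no further overlaps.
Jonas starts after Declan ends.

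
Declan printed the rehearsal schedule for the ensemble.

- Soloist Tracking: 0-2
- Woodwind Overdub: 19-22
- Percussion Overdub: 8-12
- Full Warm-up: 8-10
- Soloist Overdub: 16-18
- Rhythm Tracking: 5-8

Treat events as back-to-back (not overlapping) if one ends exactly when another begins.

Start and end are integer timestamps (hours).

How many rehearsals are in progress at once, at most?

2

Sort all start/end points and keep a running count:
0 start Soloist Tracking → 1
2 end Soloist Tracking → 0
5 start Rhythm Tracking → 1
8 end Rhythm Tracking → 0
8 start Full Warm-up → 1
8 start Percussion Overdub → 2
10 end Full Warm-up → 1
12 end Percussion Overdub → 0
16 start Soloist Overdub → 1
18 end Soloist Overdub → 0
19 start Woodwind Overdub → 1
22 end Woodwind Overdub → 0
Peak is 2, at 8 (Full Warm-up, Percussion Overdub).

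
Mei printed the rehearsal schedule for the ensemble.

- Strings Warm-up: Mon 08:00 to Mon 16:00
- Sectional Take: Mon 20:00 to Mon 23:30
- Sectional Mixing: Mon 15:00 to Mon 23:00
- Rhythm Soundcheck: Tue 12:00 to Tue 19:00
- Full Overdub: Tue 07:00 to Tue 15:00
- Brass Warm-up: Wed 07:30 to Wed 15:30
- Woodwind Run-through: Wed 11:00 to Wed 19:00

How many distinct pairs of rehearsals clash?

4

Two intervals overlap when each starts before the other ends.
Sorted by start: Strings Warm-up, Sectional Mixing, Sectional Take, Full Overdub, Rhythm Soundcheck, Brass Warm-up, Woodwind Run-through.
Sectional Mixing starts before Strings Warm-up ends → Strings Warm-up and Sectional Mixing overlap.
Sectional Take starts after Strings Warm-up ends; Strings Warm-up is clear from here.
Sectional Take starts before Sectional Mixing ends → Sectional Mixing and Sectional Take overlap.
Full Overdub starts after Sectional Mixing ends; Sectional Mixing is clear from here.
Full Overdub starts after Sectional Take ends; Sectional Take is clear from here.
Rhythm Soundcheck starts before Full Overdub ends → Full Overdub and Rhythm Soundcheck overlap.
Brass Warm-up starts after Full Overdub ends; Full Overdub is clear from here.
Brass Warm-up starts after Rhythm Soundcheck ends; Rhythm Soundcheck is clear from here.
Woodwind Run-through starts before Brass Warm-up ends → Brass Warm-up and Woodwind Run-through overlap.
Overlapping pairs: Brass Warm-up & Woodwind Run-through, Full Overdub & Rhythm Soundcheck, Sectional Mixing & Sectional Take, Sectional Mixing & Strings Warm-up — 4 in total.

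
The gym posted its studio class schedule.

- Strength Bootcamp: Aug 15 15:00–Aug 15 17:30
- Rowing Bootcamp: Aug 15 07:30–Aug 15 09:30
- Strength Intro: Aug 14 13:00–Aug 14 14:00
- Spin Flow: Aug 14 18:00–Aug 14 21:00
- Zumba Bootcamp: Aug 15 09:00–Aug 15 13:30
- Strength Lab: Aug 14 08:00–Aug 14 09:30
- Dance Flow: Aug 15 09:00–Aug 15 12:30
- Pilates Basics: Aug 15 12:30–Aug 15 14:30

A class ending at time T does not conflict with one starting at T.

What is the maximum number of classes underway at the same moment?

Sweep the timeline, counting +1 at each start and −1 at each end (ends before starts at a tie):
Aug 14 08:00 start Strength Lab → 1
Aug 14 09:30 end Strength Lab → 0
Aug 14 13:00 start Strength Intro → 1
Aug 14 14:00 end Strength Intro → 0
Aug 14 18:00 start Spin Flow → 1
Aug 14 21:00 end Spin Flow → 0
Aug 15 07:30 start Rowing Bootcamp → 1
Aug 15 09:00 start Dance Flow → 2
Aug 15 09:00 start Zumba Bootcamp → 3
Aug 15 09:30 end Rowing Bootcamp → 2
Aug 15 12:30 end Dance Flow → 1
Aug 15 12:30 start Pilates Basics → 2
Aug 15 13:30 end Zumba Bootcamp → 1
Aug 15 14:30 end Pilates Basics → 0
Aug 15 15:00 start Strength Bootcamp → 1
Aug 15 17:30 end Strength Bootcamp → 0
Peak is 3, at Aug 15 09:00 (Dance Flow, Rowing Bootcamp, Zumba Bootcamp).

3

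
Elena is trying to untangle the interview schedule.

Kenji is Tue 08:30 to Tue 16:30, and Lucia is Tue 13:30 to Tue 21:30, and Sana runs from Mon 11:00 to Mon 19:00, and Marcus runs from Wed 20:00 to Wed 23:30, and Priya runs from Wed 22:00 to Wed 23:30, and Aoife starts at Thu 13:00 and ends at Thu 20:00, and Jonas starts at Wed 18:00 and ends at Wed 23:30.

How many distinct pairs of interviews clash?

4

Sorted by start: Sana, Kenji, Lucia, Jonas, Marcus, Priya, Aoife.
Kenji starts after Sana ends — done with Sana.
Lucia starts before Kenji ends → Kenji and Lucia overlap.
Jonas starts after Kenji ends — done with Kenji.
Jonas starts after Lucia ends — done with Lucia.
Marcus starts before Jonas ends → Jonas and Marcus overlap.
Priya starts before Jonas ends → Jonas and Priya overlap.
Aoife starts after Jonas ends.
Priya starts before Marcus ends → Marcus and Priya overlap.
Aoife starts after Marcus ends.
Aoife starts after Priya ends.
Overlapping pairs: Jonas & Marcus, Jonas & Priya, Kenji & Lucia, Marcus & Priya — 4 in total.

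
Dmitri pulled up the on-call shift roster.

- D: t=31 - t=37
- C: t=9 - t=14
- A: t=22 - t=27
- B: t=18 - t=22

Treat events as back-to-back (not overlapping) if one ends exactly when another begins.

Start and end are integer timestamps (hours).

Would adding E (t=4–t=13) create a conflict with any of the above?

Yes — it overlaps C

C: starts t=9 before E ends t=13, and ends t=14 after E starts t=4 → overlap.
B: starts t=18 at or after E ends t=13 → clear.
A: starts t=22 at or after E ends t=13 → clear.
D: starts t=31 at or after E ends t=13 → clear.
E overlaps C.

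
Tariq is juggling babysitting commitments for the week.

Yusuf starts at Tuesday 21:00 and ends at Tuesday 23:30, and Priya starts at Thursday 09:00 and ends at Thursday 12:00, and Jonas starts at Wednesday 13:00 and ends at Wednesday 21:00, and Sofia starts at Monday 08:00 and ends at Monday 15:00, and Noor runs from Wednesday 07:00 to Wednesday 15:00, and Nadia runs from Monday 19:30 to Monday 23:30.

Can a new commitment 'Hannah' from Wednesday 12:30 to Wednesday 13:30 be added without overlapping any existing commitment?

No — it overlaps Jonas, Noor

Sofia: ends Monday 15:00 at or before Hannah starts Wednesday 12:30 → clear.
Nadia: ends Monday 23:30 at or before Hannah starts Wednesday 12:30 → clear.
Yusuf: ends Tuesday 23:30 at or before Hannah starts Wednesday 12:30 → clear.
Noor: starts Wednesday 07:00 before Hannah ends Wednesday 13:30, and ends Wednesday 15:00 after Hannah starts Wednesday 12:30 → overlap.
Jonas: starts Wednesday 13:00 before Hannah ends Wednesday 13:30, and ends Wednesday 21:00 after Hannah starts Wednesday 12:30 → overlap.
Priya: starts Thursday 09:00 at or after Hannah ends Wednesday 13:30 → clear.
Hannah overlaps Noor, Jonas.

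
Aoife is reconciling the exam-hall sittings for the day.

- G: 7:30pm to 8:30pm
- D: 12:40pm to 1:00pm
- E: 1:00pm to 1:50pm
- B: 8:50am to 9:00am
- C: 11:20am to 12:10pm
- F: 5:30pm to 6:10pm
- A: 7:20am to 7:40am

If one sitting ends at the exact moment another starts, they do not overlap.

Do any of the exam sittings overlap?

No

Two intervals overlap when each starts before the other ends.
Sorted by start: A, B, C, D, E, F, G.
B starts after A ends, so nothing later overlaps A either.
C starts after B ends, so nothing later overlaps B either.
D starts after C ends, so nothing later overlaps C either.
E starts exactly when D ends (back-to-back, no overlap), so nothing later overlaps D either.
F starts after E ends, so nothing later overlaps E either.
G starts after F ends.
Every pair is clear; the schedule has no overlaps.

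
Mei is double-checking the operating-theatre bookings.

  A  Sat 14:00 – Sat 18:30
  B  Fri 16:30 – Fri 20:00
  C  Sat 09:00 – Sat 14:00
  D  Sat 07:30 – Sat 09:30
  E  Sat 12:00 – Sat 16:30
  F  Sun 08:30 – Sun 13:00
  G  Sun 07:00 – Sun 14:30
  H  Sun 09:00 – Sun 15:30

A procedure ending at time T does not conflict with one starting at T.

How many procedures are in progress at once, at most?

Walk through starts and ends in time order (an end at T is processed before a start at T):
Fri 16:30 start B → 1
Fri 20:00 end B → 0
Sat 07:30 start D → 1
Sat 09:00 start C → 2
Sat 09:30 end D → 1
Sat 12:00 start E → 2
Sat 14:00 end C → 1
Sat 14:00 start A → 2
Sat 16:30 end E → 1
Sat 18:30 end A → 0
Sun 07:00 start G → 1
Sun 08:30 start F → 2
Sun 09:00 start H → 3
Sun 13:00 end F → 2
Sun 14:30 end G → 1
Sun 15:30 end H → 0
Peak is 3, at Sun 09:00 (F, G, H).

3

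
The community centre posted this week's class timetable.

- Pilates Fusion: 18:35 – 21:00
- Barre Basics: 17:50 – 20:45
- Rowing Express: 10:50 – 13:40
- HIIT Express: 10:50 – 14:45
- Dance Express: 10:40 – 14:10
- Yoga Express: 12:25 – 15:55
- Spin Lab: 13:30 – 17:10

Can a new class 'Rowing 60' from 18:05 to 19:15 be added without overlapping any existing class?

Dance Express: ends 14:10 at or before Rowing 60 starts 18:05 → clear.
HIIT Express: ends 14:45 at or before Rowing 60 starts 18:05 → clear.
Rowing Express: ends 13:40 at or before Rowing 60 starts 18:05 → clear.
Yoga Express: ends 15:55 at or before Rowing 60 starts 18:05 → clear.
Spin Lab: ends 17:10 at or before Rowing 60 starts 18:05 → clear.
Barre Basics: starts 17:50 before Rowing 60 ends 19:15, and ends 20:45 after Rowing 60 starts 18:05 → overlap.
Pilates Fusion: starts 18:35 before Rowing 60 ends 19:15, and ends 21:00 after Rowing 60 starts 18:05 → overlap.
Rowing 60 overlaps Barre Basics, Pilates Fusion.

No — it overlaps Barre Basics, Pilates Fusion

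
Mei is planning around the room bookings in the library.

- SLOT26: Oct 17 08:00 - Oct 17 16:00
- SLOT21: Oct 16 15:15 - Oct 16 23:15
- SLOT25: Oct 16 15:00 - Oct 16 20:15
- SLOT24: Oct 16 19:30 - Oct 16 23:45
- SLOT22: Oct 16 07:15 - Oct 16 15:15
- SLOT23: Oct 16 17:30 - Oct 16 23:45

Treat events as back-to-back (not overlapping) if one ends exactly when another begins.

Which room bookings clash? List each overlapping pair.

Sorted by start: SLOT22, SLOT25, SLOT21, SLOT23, SLOT24, SLOT26.
SLOT25 starts before SLOT22 ends → SLOT22 and SLOT25 overlap.
SLOT21 starts exactly when SLOT22 ends (back-to-back, no overlap) — done with SLOT22.
SLOT21 starts before SLOT25 ends → SLOT25 and SLOT21 overlap.
SLOT23 starts before SLOT25 ends → SLOT25 and SLOT23 overlap.
SLOT24 starts before SLOT25 ends → SLOT25 and SLOT24 overlap.
SLOT26 starts after SLOT25 ends.
SLOT23 starts before SLOT21 ends → SLOT21 and SLOT23 overlap.
SLOT24 starts before SLOT21 ends → SLOT21 and SLOT24 overlap.
SLOT26 starts after SLOT21 ends.
SLOT24 starts before SLOT23 ends → SLOT23 and SLOT24 overlap.
SLOT26 starts after SLOT23 ends.
SLOT26 starts after SLOT24 ends.

SLOT21 & SLOT23, SLOT21 & SLOT24, SLOT21 & SLOT25, SLOT22 & SLOT25, SLOT23 & SLOT24, SLOT23 & SLOT25, SLOT24 & SLOT25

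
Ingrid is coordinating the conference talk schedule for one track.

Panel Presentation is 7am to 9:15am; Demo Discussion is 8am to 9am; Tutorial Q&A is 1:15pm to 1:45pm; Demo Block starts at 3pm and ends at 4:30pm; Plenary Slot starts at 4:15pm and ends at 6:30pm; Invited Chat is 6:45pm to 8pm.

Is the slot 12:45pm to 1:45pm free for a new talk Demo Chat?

No — it overlaps Tutorial Q&A

Panel Presentation: ends 9:15am at or before Demo Chat starts 12:45pm → clear.
Demo Discussion: ends 9am at or before Demo Chat starts 12:45pm → clear.
Tutorial Q&A: starts 1:15pm before Demo Chat ends 1:45pm, and ends 1:45pm after Demo Chat starts 12:45pm → overlap.
Demo Block: starts 3pm at or after Demo Chat ends 1:45pm → clear.
Plenary Slot: starts 4:15pm at or after Demo Chat ends 1:45pm → clear.
Invited Chat: starts 6:45pm at or after Demo Chat ends 1:45pm → clear.
Demo Chat overlaps Tutorial Q&A.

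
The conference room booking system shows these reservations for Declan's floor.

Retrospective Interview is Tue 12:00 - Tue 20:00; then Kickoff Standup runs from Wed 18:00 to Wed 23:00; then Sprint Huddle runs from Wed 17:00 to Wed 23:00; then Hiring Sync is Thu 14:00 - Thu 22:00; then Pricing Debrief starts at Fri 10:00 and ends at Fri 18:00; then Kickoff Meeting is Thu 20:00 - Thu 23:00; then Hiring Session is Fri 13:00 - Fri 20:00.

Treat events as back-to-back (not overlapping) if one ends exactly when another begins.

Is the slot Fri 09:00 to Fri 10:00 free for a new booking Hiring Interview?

Retrospective Interview: ends Tue 20:00 at or before Hiring Interview starts Fri 09:00 → clear.
Sprint Huddle: ends Wed 23:00 at or before Hiring Interview starts Fri 09:00 → clear.
Kickoff Standup: ends Wed 23:00 at or before Hiring Interview starts Fri 09:00 → clear.
Hiring Sync: ends Thu 22:00 at or before Hiring Interview starts Fri 09:00 → clear.
Kickoff Meeting: ends Thu 23:00 at or before Hiring Interview starts Fri 09:00 → clear.
Pricing Debrief: starts Fri 10:00 at or after Hiring Interview ends Fri 10:00 → clear.
Hiring Session: starts Fri 13:00 at or after Hiring Interview ends Fri 10:00 → clear.

Yes — the slot is free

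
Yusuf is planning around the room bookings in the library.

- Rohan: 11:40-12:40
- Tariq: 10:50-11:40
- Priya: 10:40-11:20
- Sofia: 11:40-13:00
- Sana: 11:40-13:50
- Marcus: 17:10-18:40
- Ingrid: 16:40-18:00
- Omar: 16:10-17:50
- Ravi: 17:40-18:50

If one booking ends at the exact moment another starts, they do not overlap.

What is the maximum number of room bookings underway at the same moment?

Walk through starts and ends in time order (an end at T is processed before a start at T):
10:40 start Priya → 1
10:50 start Tariq → 2
11:20 end Priya → 1
11:40 end Tariq → 0
11:40 start Rohan → 1
11:40 start Sana → 2
11:40 start Sofia → 3
12:40 end Rohan → 2
13:00 end Sofia → 1
13:50 end Sana → 0
16:10 start Omar → 1
16:40 start Ingrid → 2
17:10 start Marcus → 3
17:40 start Ravi → 4
17:50 end Omar → 3
18:00 end Ingrid → 2
18:40 end Marcus → 1
18:50 end Ravi → 0
Peak is 4, at 17:40 (Ingrid, Marcus, Omar, Ravi).

4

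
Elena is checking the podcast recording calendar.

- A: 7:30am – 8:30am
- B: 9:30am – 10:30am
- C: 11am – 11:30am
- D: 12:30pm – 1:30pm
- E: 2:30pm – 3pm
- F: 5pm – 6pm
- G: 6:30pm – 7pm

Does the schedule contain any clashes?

Sorted by start: A, B, C, D, E, F, G.
B starts after A ends; A is clear from here.
C starts after B ends; B is clear from here.
D starts after C ends; C is clear from here.
E starts after D ends; D is clear from here.
F starts after E ends; E is clear from here.
G starts after F ends.
Every pair is clear; the schedule has no overlaps.

No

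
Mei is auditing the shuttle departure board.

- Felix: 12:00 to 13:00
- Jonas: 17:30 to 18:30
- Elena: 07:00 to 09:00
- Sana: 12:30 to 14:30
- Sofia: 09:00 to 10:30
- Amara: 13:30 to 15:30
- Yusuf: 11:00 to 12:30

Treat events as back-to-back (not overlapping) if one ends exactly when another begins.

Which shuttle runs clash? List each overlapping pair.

Sorted by start: Elena, Sofia, Yusuf, Felix, Sana, Amara, Jonas.
Sofia starts exactly when Elena ends (back-to-back, no overlap), so Elena has no further overlaps.
Yusuf starts after Sofia ends, so Sofia has no further overlaps.
Felix starts before Yusuf ends → Yusuf and Felix overlap.
Sana starts exactly when Yusuf ends (back-to-back, no overlap), so Yusuf has no further overlaps.
Sana starts before Felix ends → Felix and Sana overlap.
Amara starts after Felix ends, so Felix has no further overlaps.
Amara starts before Sana ends → Sana and Amara overlap.
Jonas starts after Sana ends.
Jonas starts after Amara ends.

Amara & Sana, Felix & Sana, Felix & Yusuf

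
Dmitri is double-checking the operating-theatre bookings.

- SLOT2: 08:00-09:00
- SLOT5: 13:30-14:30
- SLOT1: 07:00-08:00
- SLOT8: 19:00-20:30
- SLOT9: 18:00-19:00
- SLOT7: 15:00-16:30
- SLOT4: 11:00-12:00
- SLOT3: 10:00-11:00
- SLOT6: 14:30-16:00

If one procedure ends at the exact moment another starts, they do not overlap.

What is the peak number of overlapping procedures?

2

Sweep the timeline, counting +1 at each start and −1 at each end (ends before starts at a tie):
07:00 start SLOT1 → 1
08:00 end SLOT1 → 0
08:00 start SLOT2 → 1
09:00 end SLOT2 → 0
10:00 start SLOT3 → 1
11:00 end SLOT3 → 0
11:00 start SLOT4 → 1
12:00 end SLOT4 → 0
13:30 start SLOT5 → 1
14:30 end SLOT5 → 0
14:30 start SLOT6 → 1
15:00 start SLOT7 → 2
16:00 end SLOT6 → 1
16:30 end SLOT7 → 0
18:00 start SLOT9 → 1
19:00 end SLOT9 → 0
19:00 start SLOT8 → 1
20:30 end SLOT8 → 0
Peak is 2, at 15:00 (SLOT6, SLOT7).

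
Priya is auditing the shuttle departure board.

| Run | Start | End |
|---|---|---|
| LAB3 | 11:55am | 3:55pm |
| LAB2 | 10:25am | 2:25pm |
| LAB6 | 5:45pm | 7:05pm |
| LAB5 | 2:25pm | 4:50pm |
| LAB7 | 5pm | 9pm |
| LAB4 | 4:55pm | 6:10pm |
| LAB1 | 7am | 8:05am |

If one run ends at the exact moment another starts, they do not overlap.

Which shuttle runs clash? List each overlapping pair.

Sorted by start: LAB1, LAB2, LAB3, LAB5, LAB4, LAB7, LAB6.
LAB2 starts after LAB1 ends — done with LAB1.
LAB3 starts before LAB2 ends → LAB2 and LAB3 overlap.
LAB5 starts exactly when LAB2 ends (back-to-back, no overlap) — done with LAB2.
LAB5 starts before LAB3 ends → LAB3 and LAB5 overlap.
LAB4 starts after LAB3 ends — done with LAB3.
LAB4 starts after LAB5 ends — done with LAB5.
LAB7 starts before LAB4 ends → LAB4 and LAB7 overlap.
LAB6 starts before LAB4 ends → LAB4 and LAB6 overlap.
LAB6 starts before LAB7 ends → LAB7 and LAB6 overlap.

LAB2 & LAB3, LAB3 & LAB5, LAB4 & LAB6, LAB4 & LAB7, LAB6 & LAB7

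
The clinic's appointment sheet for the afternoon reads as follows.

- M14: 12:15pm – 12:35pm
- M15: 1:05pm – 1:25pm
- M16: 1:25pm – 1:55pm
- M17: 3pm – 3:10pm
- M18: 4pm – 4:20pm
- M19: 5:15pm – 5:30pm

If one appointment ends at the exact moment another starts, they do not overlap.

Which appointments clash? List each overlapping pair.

no conflicts

Check each pair: they overlap iff neither finishes before the other starts.
Sorted by start: M14, M15, M16, M17, M18, M19.
M15 starts after M14 ends, so nothing later overlaps M14 either.
M16 starts exactly when M15 ends (back-to-back, no overlap), so nothing later overlaps M15 either.
M17 starts after M16 ends, so nothing later overlaps M16 either.
M18 starts after M17 ends, so nothing later overlaps M17 either.
M19 starts after M18 ends.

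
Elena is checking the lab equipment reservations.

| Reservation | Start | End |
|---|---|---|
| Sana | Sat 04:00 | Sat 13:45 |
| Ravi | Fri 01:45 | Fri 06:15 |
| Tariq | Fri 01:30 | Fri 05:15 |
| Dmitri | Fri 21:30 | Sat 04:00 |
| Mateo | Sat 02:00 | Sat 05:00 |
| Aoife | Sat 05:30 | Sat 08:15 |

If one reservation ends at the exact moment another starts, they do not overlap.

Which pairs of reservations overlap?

Aoife & Sana, Dmitri & Mateo, Mateo & Sana, Ravi & Tariq

Sorted by start: Tariq, Ravi, Dmitri, Mateo, Sana, Aoife.
Ravi starts before Tariq ends → Tariq and Ravi overlap.
Dmitri starts after Tariq ends, so nothing later overlaps Tariq either.
Dmitri starts after Ravi ends, so nothing later overlaps Ravi either.
Mateo starts before Dmitri ends → Dmitri and Mateo overlap.
Sana starts exactly when Dmitri ends (back-to-back, no overlap), so nothing later overlaps Dmitri either.
Sana starts before Mateo ends → Mateo and Sana overlap.
Aoife starts after Mateo ends.
Aoife starts before Sana ends → Sana and Aoife overlap.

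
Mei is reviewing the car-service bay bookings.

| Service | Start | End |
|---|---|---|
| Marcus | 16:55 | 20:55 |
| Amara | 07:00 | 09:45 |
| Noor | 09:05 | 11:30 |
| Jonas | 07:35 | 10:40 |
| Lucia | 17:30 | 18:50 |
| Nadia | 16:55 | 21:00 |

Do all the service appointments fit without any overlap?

Sorted by start: Amara, Jonas, Noor, Marcus, Nadia, Lucia.
Jonas starts before Amara ends → Amara and Jonas overlap.
That's a conflict, so the schedule is not conflict-free.

No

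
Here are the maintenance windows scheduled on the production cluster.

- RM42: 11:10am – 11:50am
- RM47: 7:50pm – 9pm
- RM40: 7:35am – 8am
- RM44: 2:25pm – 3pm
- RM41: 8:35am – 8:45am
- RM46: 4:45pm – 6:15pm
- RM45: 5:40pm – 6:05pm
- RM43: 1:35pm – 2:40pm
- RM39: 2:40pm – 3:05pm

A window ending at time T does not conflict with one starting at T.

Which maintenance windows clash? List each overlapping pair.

Two intervals overlap when each starts before the other ends.
Sorted by start: RM40, RM41, RM42, RM43, RM44, RM39, RM46, RM45, RM47.
RM41 starts after RM40 ends; RM40 is clear from here.
RM42 starts after RM41 ends; RM41 is clear from here.
RM43 starts after RM42 ends; RM42 is clear from here.
RM44 starts before RM43 ends → RM43 and RM44 overlap.
RM39 starts exactly when RM43 ends (back-to-back, no overlap); RM43 is clear from here.
RM39 starts before RM44 ends → RM44 and RM39 overlap.
RM46 starts after RM44 ends; RM44 is clear from here.
RM46 starts after RM39 ends; RM39 is clear from here.
RM45 starts before RM46 ends → RM46 and RM45 overlap.
RM47 starts after RM46 ends.
RM47 starts after RM45 ends.

RM39 & RM44, RM43 & RM44, RM45 & RM46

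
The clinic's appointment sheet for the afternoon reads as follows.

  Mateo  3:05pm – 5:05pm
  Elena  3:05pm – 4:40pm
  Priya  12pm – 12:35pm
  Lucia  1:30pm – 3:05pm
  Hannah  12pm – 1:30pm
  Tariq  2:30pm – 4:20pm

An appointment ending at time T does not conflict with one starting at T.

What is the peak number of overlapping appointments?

3

Sort all start/end points and keep a running count:
12pm start Hannah → 1
12pm start Priya → 2
12:35pm end Priya → 1
1:30pm end Hannah → 0
1:30pm start Lucia → 1
2:30pm start Tariq → 2
3:05pm end Lucia → 1
3:05pm start Elena → 2
3:05pm start Mateo → 3
4:20pm end Tariq → 2
4:40pm end Elena → 1
5:05pm end Mateo → 0
Peak is 3, at 3:05pm (Elena, Mateo, Tariq).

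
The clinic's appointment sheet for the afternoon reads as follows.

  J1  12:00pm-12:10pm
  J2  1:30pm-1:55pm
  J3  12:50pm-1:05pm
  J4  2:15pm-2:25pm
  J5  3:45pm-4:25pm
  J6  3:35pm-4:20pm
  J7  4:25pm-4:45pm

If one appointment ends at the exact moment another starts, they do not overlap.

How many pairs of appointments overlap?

Two intervals overlap when each starts before the other ends.
Sorted by start: J1, J3, J2, J4, J6, J5, J7.
J3 starts after J1 ends, so J1 has no further overlaps.
J2 starts after J3 ends, so J3 has no further overlaps.
J4 starts after J2 ends, so J2 has no further overlaps.
J6 starts after J4 ends, so J4 has no further overlaps.
J5 starts before J6 ends → J6 and J5 overlap.
J7 starts after J6 ends.
J7 starts exactly when J5 ends (back-to-back, no overlap).
Overlapping pairs: J5 & J6 — 1 in total.

1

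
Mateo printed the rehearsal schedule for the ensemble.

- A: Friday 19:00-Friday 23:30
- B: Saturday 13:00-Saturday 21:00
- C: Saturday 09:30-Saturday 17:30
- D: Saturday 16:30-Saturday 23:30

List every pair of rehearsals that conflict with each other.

Check each pair: they overlap iff neither finishes before the other starts.
Sorted by start: A, C, B, D.
C starts after A ends — done with A.
B starts before C ends → C and B overlap.
D starts before C ends → C and D overlap.
D starts before B ends → B and D overlap.

B & C, B & D, C & D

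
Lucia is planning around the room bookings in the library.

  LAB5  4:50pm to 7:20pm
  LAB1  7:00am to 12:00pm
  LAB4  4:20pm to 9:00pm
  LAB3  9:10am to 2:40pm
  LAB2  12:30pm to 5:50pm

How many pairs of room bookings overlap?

5

Check each pair: they overlap iff neither finishes before the other starts.
Sorted by start: LAB1, LAB3, LAB2, LAB4, LAB5.
LAB3 starts before LAB1 ends → LAB1 and LAB3 overlap.
LAB2 starts after LAB1 ends; LAB1 is clear from here.
LAB2 starts before LAB3 ends → LAB3 and LAB2 overlap.
LAB4 starts after LAB3 ends; LAB3 is clear from here.
LAB4 starts before LAB2 ends → LAB2 and LAB4 overlap.
LAB5 starts before LAB2 ends → LAB2 and LAB5 overlap.
LAB5 starts before LAB4 ends → LAB4 and LAB5 overlap.
Overlapping pairs: LAB1 & LAB3, LAB2 & LAB3, LAB2 & LAB4, LAB2 & LAB5, LAB4 & LAB5 — 5 in total.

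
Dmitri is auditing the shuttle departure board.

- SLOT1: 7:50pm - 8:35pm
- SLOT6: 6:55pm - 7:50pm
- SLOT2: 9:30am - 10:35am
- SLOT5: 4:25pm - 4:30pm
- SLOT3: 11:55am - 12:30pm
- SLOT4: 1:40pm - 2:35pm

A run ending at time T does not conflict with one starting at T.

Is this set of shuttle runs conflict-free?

Sorted by start: SLOT2, SLOT3, SLOT4, SLOT5, SLOT6, SLOT1.
SLOT3 starts after SLOT2 ends, so nothing later overlaps SLOT2 either.
SLOT4 starts after SLOT3 ends, so nothing later overlaps SLOT3 either.
SLOT5 starts after SLOT4 ends, so nothing later overlaps SLOT4 either.
SLOT6 starts after SLOT5 ends, so nothing later overlaps SLOT5 either.
SLOT1 starts exactly when SLOT6 ends (back-to-back, no overlap).
Every pair is clear; the schedule has no overlaps.

Yes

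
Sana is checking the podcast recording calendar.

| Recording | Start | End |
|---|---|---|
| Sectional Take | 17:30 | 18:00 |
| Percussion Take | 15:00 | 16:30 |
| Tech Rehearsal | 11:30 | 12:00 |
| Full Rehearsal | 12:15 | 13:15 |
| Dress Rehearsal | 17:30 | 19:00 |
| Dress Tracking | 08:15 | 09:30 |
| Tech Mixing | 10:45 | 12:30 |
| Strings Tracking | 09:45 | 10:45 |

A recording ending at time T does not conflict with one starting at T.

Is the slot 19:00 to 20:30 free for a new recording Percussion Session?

Dress Tracking: ends 09:30 at or before Percussion Session starts 19:00 → clear.
Strings Tracking: ends 10:45 at or before Percussion Session starts 19:00 → clear.
Tech Mixing: ends 12:30 at or before Percussion Session starts 19:00 → clear.
Tech Rehearsal: ends 12:00 at or before Percussion Session starts 19:00 → clear.
Full Rehearsal: ends 13:15 at or before Percussion Session starts 19:00 → clear.
Percussion Take: ends 16:30 at or before Percussion Session starts 19:00 → clear.
Dress Rehearsal: ends 19:00 at or before Percussion Session starts 19:00 → clear.
Sectional Take: ends 18:00 at or before Percussion Session starts 19:00 → clear.

Yes — the slot is free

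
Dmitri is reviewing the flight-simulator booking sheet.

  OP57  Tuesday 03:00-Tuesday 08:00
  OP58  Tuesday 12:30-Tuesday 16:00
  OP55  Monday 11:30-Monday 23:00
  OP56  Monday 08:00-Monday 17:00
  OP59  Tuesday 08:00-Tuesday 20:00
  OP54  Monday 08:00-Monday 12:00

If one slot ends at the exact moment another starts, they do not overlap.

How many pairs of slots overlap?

Sorted by start: OP54, OP56, OP55, OP57, OP59, OP58.
OP56 starts before OP54 ends → OP54 and OP56 overlap.
OP55 starts before OP54 ends → OP54 and OP55 overlap.
OP57 starts after OP54 ends — done with OP54.
OP55 starts before OP56 ends → OP56 and OP55 overlap.
OP57 starts after OP56 ends — done with OP56.
OP57 starts after OP55 ends — done with OP55.
OP59 starts exactly when OP57 ends (back-to-back, no overlap) — done with OP57.
OP58 starts before OP59 ends → OP59 and OP58 overlap.
Overlapping pairs: OP54 & OP55, OP54 & OP56, OP55 & OP56, OP58 & OP59 — 4 in total.

4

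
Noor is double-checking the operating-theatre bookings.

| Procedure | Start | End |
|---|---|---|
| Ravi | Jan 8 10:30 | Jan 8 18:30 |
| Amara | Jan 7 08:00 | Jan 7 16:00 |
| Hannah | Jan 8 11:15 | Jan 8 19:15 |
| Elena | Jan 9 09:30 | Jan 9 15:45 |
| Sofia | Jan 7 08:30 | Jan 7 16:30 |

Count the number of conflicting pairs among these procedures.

Check each pair: they overlap iff neither finishes before the other starts.
Sorted by start: Amara, Sofia, Ravi, Hannah, Elena.
Sofia starts before Amara ends → Amara and Sofia overlap.
Ravi starts after Amara ends; Amara is clear from here.
Ravi starts after Sofia ends; Sofia is clear from here.
Hannah starts before Ravi ends → Ravi and Hannah overlap.
Elena starts after Ravi ends.
Elena starts after Hannah ends.
Overlapping pairs: Amara & Sofia, Hannah & Ravi — 2 in total.

2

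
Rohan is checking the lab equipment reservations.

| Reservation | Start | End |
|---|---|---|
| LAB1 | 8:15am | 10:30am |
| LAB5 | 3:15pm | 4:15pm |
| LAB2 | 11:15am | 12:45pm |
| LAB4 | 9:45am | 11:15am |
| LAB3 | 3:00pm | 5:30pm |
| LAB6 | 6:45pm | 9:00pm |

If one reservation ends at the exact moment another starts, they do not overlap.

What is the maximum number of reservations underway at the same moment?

Sort all start/end points and keep a running count:
8:15am start LAB1 → 1
9:45am start LAB4 → 2
10:30am end LAB1 → 1
11:15am end LAB4 → 0
11:15am start LAB2 → 1
12:45pm end LAB2 → 0
3:00pm start LAB3 → 1
3:15pm start LAB5 → 2
4:15pm end LAB5 → 1
5:30pm end LAB3 → 0
6:45pm start LAB6 → 1
9:00pm end LAB6 → 0
Peak is 2, at 9:45am (LAB1, LAB4).

2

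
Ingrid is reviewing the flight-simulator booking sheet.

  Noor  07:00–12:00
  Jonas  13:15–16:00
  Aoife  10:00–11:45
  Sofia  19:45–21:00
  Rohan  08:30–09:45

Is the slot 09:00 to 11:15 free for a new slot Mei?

Noor: starts 07:00 before Mei ends 11:15, and ends 12:00 after Mei starts 09:00 → overlap.
Rohan: starts 08:30 before Mei ends 11:15, and ends 09:45 after Mei starts 09:00 → overlap.
Aoife: starts 10:00 before Mei ends 11:15, and ends 11:45 after Mei starts 09:00 → overlap.
Jonas: starts 13:15 at or after Mei ends 11:15 → clear.
Sofia: starts 19:45 at or after Mei ends 11:15 → clear.
Mei overlaps Noor, Rohan, Aoife.

No — it overlaps Aoife, Noor, Rohan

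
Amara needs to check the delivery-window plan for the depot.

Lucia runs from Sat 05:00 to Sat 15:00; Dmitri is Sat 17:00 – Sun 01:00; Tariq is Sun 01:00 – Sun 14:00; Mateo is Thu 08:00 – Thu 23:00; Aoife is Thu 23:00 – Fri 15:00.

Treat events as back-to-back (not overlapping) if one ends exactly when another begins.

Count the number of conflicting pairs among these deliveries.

Sorted by start: Mateo, Aoife, Lucia, Dmitri, Tariq.
Aoife starts exactly when Mateo ends (back-to-back, no overlap) — done with Mateo.
Lucia starts after Aoife ends — done with Aoife.
Dmitri starts after Lucia ends — done with Lucia.
Tariq starts exactly when Dmitri ends (back-to-back, no overlap).
No pair overlaps.

0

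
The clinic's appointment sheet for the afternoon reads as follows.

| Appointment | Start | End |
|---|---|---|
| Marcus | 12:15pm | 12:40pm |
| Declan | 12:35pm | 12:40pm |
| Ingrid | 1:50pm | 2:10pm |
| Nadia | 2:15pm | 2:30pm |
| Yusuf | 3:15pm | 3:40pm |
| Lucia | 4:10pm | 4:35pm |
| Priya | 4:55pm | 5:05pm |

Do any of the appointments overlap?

Sorted by start: Marcus, Declan, Ingrid, Nadia, Yusuf, Lucia, Priya.
Declan starts before Marcus ends → Marcus and Declan overlap.
That's a conflict, so the schedule is not conflict-free.

Yes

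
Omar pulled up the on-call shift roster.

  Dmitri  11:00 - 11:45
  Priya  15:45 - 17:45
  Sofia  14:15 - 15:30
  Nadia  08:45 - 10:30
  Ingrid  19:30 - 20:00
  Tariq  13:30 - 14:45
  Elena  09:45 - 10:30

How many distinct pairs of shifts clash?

2

Two intervals overlap when each starts before the other ends.
Sorted by start: Nadia, Elena, Dmitri, Tariq, Sofia, Priya, Ingrid.
Elena starts before Nadia ends → Nadia and Elena overlap.
Dmitri starts after Nadia ends — done with Nadia.
Dmitri starts after Elena ends — done with Elena.
Tariq starts after Dmitri ends — done with Dmitri.
Sofia starts before Tariq ends → Tariq and Sofia overlap.
Priya starts after Tariq ends — done with Tariq.
Priya starts after Sofia ends — done with Sofia.
Ingrid starts after Priya ends.
Overlapping pairs: Elena & Nadia, Sofia & Tariq — 2 in total.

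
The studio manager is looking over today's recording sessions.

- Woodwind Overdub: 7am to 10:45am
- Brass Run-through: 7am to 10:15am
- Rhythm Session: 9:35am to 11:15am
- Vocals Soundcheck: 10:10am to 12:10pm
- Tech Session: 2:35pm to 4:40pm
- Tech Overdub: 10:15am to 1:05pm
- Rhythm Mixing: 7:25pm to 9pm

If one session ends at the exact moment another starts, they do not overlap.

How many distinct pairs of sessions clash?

Sorted by start: Woodwind Overdub, Brass Run-through, Rhythm Session, Vocals Soundcheck, Tech Overdub, Tech Session, Rhythm Mixing.
Brass Run-through starts before Woodwind Overdub ends → Woodwind Overdub and Brass Run-through overlap.
Rhythm Session starts before Woodwind Overdub ends → Woodwind Overdub and Rhythm Session overlap.
Vocals Soundcheck starts before Woodwind Overdub ends → Woodwind Overdub and Vocals Soundcheck overlap.
Tech Overdub starts before Woodwind Overdub ends → Woodwind Overdub and Tech Overdub overlap.
Tech Session starts after Woodwind Overdub ends; Woodwind Overdub is clear from here.
Rhythm Session starts before Brass Run-through ends → Brass Run-through and Rhythm Session overlap.
Vocals Soundcheck starts before Brass Run-through ends → Brass Run-through and Vocals Soundcheck overlap.
Tech Overdub starts exactly when Brass Run-through ends (back-to-back, no overlap); Brass Run-through is clear from here.
Vocals Soundcheck starts before Rhythm Session ends → Rhythm Session and Vocals Soundcheck overlap.
Tech Overdub starts before Rhythm Session ends → Rhythm Session and Tech Overdub overlap.
Tech Session starts after Rhythm Session ends; Rhythm Session is clear from here.
Tech Overdub starts before Vocals Soundcheck ends → Vocals Soundcheck and Tech Overdub overlap.
Tech Session starts after Vocals Soundcheck ends; Vocals Soundcheck is clear from here.
Tech Session starts after Tech Overdub ends; Tech Overdub is clear from here.
Rhythm Mixing starts after Tech Session ends.
Overlapping pairs: Brass Run-through & Rhythm Session, Brass Run-through & Vocals Soundcheck, Brass Run-through & Woodwind Overdub, Rhythm Session & Tech Overdub, Rhythm Session & Vocals Soundcheck, Rhythm Session & Woodwind Overdub, Tech Overdub & Vocals Soundcheck, Tech Overdub & Woodwind Overdub, Vocals Soundcheck & Woodwind Overdub — 9 in total.

9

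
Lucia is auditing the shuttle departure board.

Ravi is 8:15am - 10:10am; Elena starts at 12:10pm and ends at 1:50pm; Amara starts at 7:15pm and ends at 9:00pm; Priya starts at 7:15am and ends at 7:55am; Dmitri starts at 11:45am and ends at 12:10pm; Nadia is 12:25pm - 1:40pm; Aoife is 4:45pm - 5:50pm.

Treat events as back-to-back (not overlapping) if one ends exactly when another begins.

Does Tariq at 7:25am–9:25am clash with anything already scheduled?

Priya: starts 7:15am before Tariq ends 9:25am, and ends 7:55am after Tariq starts 7:25am → overlap.
Ravi: starts 8:15am before Tariq ends 9:25am, and ends 10:10am after Tariq starts 7:25am → overlap.
Dmitri: starts 11:45am at or after Tariq ends 9:25am → clear.
Elena: starts 12:10pm at or after Tariq ends 9:25am → clear.
Nadia: starts 12:25pm at or after Tariq ends 9:25am → clear.
Aoife: starts 4:45pm at or after Tariq ends 9:25am → clear.
Amara: starts 7:15pm at or after Tariq ends 9:25am → clear.
Tariq overlaps Priya, Ravi.

Yes — it overlaps Priya, Ravi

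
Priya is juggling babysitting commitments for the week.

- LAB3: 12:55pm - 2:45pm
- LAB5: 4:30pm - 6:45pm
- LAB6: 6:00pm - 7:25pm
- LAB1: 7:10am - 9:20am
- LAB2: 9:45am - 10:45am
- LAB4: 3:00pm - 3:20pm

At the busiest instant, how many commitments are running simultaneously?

Walk through starts and ends in time order (an end at T is processed before a start at T):
7:10am start LAB1 → 1
9:20am end LAB1 → 0
9:45am start LAB2 → 1
10:45am end LAB2 → 0
12:55pm start LAB3 → 1
2:45pm end LAB3 → 0
3:00pm start LAB4 → 1
3:20pm end LAB4 → 0
4:30pm start LAB5 → 1
6:00pm start LAB6 → 2
6:45pm end LAB5 → 1
7:25pm end LAB6 → 0
Peak is 2, at 6:00pm (LAB5, LAB6).

2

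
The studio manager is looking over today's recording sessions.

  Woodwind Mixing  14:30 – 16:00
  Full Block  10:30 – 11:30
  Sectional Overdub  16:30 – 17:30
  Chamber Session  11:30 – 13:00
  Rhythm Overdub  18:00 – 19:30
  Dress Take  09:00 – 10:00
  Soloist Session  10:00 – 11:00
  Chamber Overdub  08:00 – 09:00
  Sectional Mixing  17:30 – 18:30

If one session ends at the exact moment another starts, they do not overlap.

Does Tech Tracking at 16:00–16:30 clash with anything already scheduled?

No — it doesn't clash with anything

Chamber Overdub: ends 09:00 at or before Tech Tracking starts 16:00 → clear.
Dress Take: ends 10:00 at or before Tech Tracking starts 16:00 → clear.
Soloist Session: ends 11:00 at or before Tech Tracking starts 16:00 → clear.
Full Block: ends 11:30 at or before Tech Tracking starts 16:00 → clear.
Chamber Session: ends 13:00 at or before Tech Tracking starts 16:00 → clear.
Woodwind Mixing: ends 16:00 at or before Tech Tracking starts 16:00 → clear.
Sectional Overdub: starts 16:30 at or after Tech Tracking ends 16:30 → clear.
Sectional Mixing: starts 17:30 at or after Tech Tracking ends 16:30 → clear.
Rhythm Overdub: starts 18:00 at or after Tech Tracking ends 16:30 → clear.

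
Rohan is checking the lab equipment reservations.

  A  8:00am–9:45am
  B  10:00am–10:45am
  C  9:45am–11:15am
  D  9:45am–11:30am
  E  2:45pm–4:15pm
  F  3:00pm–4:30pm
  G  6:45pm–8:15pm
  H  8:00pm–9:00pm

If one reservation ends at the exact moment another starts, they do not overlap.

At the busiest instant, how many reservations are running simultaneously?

3

Walk through starts and ends in time order (an end at T is processed before a start at T):
8:00am start A → 1
9:45am end A → 0
9:45am start C → 1
9:45am start D → 2
10:00am start B → 3
10:45am end B → 2
11:15am end C → 1
11:30am end D → 0
2:45pm start E → 1
3:00pm start F → 2
4:15pm end E → 1
4:30pm end F → 0
6:45pm start G → 1
8:00pm start H → 2
8:15pm end G → 1
9:00pm end H → 0
Peak is 3, at 10:00am (B, C, D).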